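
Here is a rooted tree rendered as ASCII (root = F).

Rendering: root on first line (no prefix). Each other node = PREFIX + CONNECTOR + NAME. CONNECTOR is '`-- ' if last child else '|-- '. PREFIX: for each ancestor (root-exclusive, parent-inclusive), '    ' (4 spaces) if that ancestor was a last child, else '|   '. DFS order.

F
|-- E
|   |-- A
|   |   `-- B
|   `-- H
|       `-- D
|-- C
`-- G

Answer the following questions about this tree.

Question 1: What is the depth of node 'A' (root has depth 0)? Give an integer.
Answer: 2

Derivation:
Path from root to A: F -> E -> A
Depth = number of edges = 2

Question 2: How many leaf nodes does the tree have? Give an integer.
Answer: 4

Derivation:
Leaves (nodes with no children): B, C, D, G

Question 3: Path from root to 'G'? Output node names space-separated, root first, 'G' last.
Answer: F G

Derivation:
Walk down from root: F -> G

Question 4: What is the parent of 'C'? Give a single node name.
Scan adjacency: C appears as child of F

Answer: F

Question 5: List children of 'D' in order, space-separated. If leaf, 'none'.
Node D's children (from adjacency): (leaf)

Answer: none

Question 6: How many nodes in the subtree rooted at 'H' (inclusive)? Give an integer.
Answer: 2

Derivation:
Subtree rooted at H contains: D, H
Count = 2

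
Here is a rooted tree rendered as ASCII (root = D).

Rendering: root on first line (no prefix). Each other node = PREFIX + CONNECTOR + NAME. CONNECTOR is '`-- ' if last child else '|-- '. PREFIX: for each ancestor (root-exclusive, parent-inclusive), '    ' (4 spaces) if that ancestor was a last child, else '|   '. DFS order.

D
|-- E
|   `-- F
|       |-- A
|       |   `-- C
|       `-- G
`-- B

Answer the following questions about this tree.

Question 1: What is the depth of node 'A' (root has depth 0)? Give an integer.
Answer: 3

Derivation:
Path from root to A: D -> E -> F -> A
Depth = number of edges = 3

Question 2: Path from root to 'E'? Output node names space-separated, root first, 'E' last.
Answer: D E

Derivation:
Walk down from root: D -> E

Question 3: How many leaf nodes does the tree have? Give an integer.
Leaves (nodes with no children): B, C, G

Answer: 3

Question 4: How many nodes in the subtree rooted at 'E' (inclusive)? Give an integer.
Subtree rooted at E contains: A, C, E, F, G
Count = 5

Answer: 5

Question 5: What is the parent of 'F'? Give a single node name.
Scan adjacency: F appears as child of E

Answer: E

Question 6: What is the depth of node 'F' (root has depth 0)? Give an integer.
Path from root to F: D -> E -> F
Depth = number of edges = 2

Answer: 2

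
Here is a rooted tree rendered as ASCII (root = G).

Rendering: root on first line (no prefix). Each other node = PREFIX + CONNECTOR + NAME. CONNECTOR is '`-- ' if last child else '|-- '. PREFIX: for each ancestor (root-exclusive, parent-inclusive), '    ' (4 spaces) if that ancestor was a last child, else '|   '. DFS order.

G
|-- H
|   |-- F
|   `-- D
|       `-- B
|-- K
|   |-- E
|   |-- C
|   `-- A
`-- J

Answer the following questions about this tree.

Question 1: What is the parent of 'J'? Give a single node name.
Answer: G

Derivation:
Scan adjacency: J appears as child of G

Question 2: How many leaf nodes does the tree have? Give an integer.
Answer: 6

Derivation:
Leaves (nodes with no children): A, B, C, E, F, J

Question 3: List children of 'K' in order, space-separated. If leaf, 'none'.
Answer: E C A

Derivation:
Node K's children (from adjacency): E, C, A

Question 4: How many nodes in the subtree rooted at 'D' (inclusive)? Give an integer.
Subtree rooted at D contains: B, D
Count = 2

Answer: 2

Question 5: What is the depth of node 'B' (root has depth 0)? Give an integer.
Answer: 3

Derivation:
Path from root to B: G -> H -> D -> B
Depth = number of edges = 3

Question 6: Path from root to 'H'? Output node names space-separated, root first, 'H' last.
Answer: G H

Derivation:
Walk down from root: G -> H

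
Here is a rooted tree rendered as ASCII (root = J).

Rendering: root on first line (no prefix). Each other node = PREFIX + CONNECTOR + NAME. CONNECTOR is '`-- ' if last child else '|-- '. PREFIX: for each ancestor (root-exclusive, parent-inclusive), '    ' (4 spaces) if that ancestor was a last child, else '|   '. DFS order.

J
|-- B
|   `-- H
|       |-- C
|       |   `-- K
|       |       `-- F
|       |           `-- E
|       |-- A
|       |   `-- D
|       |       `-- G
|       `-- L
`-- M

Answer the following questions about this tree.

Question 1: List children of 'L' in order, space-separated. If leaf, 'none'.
Answer: none

Derivation:
Node L's children (from adjacency): (leaf)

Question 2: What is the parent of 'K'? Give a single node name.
Answer: C

Derivation:
Scan adjacency: K appears as child of C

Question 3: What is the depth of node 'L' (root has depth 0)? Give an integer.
Answer: 3

Derivation:
Path from root to L: J -> B -> H -> L
Depth = number of edges = 3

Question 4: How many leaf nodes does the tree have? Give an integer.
Answer: 4

Derivation:
Leaves (nodes with no children): E, G, L, M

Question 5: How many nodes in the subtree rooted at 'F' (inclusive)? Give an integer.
Subtree rooted at F contains: E, F
Count = 2

Answer: 2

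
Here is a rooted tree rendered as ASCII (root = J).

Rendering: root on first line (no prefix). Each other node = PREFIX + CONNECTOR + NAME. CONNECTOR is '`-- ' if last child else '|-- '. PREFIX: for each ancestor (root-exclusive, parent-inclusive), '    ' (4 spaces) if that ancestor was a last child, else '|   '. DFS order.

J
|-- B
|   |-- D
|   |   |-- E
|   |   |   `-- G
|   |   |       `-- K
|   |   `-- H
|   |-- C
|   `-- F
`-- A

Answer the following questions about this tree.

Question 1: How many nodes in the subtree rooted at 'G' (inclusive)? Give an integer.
Subtree rooted at G contains: G, K
Count = 2

Answer: 2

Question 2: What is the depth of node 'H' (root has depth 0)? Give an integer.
Path from root to H: J -> B -> D -> H
Depth = number of edges = 3

Answer: 3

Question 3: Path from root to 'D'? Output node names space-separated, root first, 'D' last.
Answer: J B D

Derivation:
Walk down from root: J -> B -> D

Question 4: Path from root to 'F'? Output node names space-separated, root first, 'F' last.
Answer: J B F

Derivation:
Walk down from root: J -> B -> F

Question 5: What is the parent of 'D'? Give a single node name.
Scan adjacency: D appears as child of B

Answer: B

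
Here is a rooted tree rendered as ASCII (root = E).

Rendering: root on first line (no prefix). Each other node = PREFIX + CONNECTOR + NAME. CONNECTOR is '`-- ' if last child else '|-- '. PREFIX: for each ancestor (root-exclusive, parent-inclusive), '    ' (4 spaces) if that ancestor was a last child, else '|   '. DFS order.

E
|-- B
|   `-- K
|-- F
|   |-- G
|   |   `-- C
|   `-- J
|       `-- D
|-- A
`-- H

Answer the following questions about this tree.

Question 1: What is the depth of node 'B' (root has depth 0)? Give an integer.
Answer: 1

Derivation:
Path from root to B: E -> B
Depth = number of edges = 1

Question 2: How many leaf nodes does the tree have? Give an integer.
Leaves (nodes with no children): A, C, D, H, K

Answer: 5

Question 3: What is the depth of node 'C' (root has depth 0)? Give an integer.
Answer: 3

Derivation:
Path from root to C: E -> F -> G -> C
Depth = number of edges = 3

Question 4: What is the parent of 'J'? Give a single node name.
Answer: F

Derivation:
Scan adjacency: J appears as child of F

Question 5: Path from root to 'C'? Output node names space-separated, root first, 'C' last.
Walk down from root: E -> F -> G -> C

Answer: E F G C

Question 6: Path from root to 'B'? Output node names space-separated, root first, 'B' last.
Walk down from root: E -> B

Answer: E B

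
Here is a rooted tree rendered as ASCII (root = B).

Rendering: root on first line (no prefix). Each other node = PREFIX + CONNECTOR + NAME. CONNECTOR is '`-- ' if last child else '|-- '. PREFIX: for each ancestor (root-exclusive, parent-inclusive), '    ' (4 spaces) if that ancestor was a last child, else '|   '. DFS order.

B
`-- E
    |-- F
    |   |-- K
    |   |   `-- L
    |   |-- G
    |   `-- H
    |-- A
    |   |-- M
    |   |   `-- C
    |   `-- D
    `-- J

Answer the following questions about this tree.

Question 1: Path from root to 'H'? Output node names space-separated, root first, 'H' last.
Answer: B E F H

Derivation:
Walk down from root: B -> E -> F -> H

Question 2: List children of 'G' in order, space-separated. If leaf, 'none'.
Answer: none

Derivation:
Node G's children (from adjacency): (leaf)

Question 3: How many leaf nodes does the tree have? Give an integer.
Answer: 6

Derivation:
Leaves (nodes with no children): C, D, G, H, J, L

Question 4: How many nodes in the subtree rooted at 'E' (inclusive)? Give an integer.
Subtree rooted at E contains: A, C, D, E, F, G, H, J, K, L, M
Count = 11

Answer: 11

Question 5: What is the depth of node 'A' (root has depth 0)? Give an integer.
Answer: 2

Derivation:
Path from root to A: B -> E -> A
Depth = number of edges = 2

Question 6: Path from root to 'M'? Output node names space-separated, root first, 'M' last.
Answer: B E A M

Derivation:
Walk down from root: B -> E -> A -> M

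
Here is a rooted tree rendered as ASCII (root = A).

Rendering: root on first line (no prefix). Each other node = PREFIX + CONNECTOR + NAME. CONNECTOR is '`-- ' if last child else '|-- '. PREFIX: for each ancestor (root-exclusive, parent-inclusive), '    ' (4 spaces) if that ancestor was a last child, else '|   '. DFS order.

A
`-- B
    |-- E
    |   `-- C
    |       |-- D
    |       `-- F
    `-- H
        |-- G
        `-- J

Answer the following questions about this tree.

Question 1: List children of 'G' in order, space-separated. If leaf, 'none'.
Answer: none

Derivation:
Node G's children (from adjacency): (leaf)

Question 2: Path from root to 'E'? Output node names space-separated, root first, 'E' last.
Walk down from root: A -> B -> E

Answer: A B E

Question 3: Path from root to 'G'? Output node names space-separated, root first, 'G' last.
Walk down from root: A -> B -> H -> G

Answer: A B H G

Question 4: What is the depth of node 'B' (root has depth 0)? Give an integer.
Path from root to B: A -> B
Depth = number of edges = 1

Answer: 1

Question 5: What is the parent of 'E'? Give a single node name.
Scan adjacency: E appears as child of B

Answer: B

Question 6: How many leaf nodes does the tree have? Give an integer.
Answer: 4

Derivation:
Leaves (nodes with no children): D, F, G, J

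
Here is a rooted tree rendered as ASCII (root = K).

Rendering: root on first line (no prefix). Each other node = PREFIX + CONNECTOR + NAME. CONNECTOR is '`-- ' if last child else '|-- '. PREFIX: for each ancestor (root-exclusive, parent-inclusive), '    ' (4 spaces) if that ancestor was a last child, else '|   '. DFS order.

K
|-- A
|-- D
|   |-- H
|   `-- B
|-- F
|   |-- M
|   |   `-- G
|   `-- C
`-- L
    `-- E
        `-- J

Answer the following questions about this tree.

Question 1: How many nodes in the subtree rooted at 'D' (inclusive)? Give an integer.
Answer: 3

Derivation:
Subtree rooted at D contains: B, D, H
Count = 3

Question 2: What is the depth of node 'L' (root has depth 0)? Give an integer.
Answer: 1

Derivation:
Path from root to L: K -> L
Depth = number of edges = 1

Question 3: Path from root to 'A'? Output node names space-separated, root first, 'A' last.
Walk down from root: K -> A

Answer: K A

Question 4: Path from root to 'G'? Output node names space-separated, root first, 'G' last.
Answer: K F M G

Derivation:
Walk down from root: K -> F -> M -> G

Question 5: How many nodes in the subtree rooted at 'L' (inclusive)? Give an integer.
Subtree rooted at L contains: E, J, L
Count = 3

Answer: 3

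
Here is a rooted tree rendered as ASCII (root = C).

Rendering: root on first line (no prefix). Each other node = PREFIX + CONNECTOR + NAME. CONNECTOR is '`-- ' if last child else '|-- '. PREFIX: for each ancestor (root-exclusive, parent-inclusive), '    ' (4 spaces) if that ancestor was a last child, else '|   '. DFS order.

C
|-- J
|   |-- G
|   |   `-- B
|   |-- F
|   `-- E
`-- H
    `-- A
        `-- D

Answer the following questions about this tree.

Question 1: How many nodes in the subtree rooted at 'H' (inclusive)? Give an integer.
Answer: 3

Derivation:
Subtree rooted at H contains: A, D, H
Count = 3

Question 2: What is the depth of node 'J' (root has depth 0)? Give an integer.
Path from root to J: C -> J
Depth = number of edges = 1

Answer: 1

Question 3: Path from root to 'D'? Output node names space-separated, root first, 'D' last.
Answer: C H A D

Derivation:
Walk down from root: C -> H -> A -> D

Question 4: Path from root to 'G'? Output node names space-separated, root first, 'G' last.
Walk down from root: C -> J -> G

Answer: C J G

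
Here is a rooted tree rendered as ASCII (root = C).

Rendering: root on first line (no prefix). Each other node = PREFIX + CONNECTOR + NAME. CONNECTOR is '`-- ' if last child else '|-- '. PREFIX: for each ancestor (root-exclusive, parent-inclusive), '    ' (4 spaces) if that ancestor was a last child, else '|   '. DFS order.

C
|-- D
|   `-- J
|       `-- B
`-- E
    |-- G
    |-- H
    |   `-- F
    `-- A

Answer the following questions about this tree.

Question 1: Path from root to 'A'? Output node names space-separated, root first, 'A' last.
Answer: C E A

Derivation:
Walk down from root: C -> E -> A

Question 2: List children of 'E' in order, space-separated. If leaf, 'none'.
Answer: G H A

Derivation:
Node E's children (from adjacency): G, H, A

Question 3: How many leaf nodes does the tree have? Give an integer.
Leaves (nodes with no children): A, B, F, G

Answer: 4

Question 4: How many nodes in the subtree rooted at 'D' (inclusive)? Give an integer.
Answer: 3

Derivation:
Subtree rooted at D contains: B, D, J
Count = 3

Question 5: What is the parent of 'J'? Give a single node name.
Scan adjacency: J appears as child of D

Answer: D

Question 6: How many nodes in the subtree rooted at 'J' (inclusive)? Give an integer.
Subtree rooted at J contains: B, J
Count = 2

Answer: 2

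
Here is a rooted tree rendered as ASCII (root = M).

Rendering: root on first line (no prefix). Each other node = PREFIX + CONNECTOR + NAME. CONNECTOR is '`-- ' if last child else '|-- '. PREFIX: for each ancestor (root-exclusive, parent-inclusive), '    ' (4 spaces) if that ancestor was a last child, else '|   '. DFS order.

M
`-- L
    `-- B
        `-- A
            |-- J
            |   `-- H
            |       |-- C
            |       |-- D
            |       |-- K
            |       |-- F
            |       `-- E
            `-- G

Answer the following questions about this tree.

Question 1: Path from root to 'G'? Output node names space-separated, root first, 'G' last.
Walk down from root: M -> L -> B -> A -> G

Answer: M L B A G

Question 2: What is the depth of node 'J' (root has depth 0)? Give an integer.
Path from root to J: M -> L -> B -> A -> J
Depth = number of edges = 4

Answer: 4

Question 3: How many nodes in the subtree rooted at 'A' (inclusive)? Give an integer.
Subtree rooted at A contains: A, C, D, E, F, G, H, J, K
Count = 9

Answer: 9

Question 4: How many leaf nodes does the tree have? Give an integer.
Leaves (nodes with no children): C, D, E, F, G, K

Answer: 6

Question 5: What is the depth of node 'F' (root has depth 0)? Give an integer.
Answer: 6

Derivation:
Path from root to F: M -> L -> B -> A -> J -> H -> F
Depth = number of edges = 6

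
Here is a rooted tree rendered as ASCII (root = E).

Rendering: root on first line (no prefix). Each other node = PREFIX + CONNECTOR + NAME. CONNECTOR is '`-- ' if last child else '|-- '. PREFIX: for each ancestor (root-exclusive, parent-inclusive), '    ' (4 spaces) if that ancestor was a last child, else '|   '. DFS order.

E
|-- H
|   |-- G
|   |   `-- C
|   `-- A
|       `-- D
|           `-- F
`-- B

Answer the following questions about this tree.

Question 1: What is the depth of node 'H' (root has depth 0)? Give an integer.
Path from root to H: E -> H
Depth = number of edges = 1

Answer: 1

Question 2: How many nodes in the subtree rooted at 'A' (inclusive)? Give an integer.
Subtree rooted at A contains: A, D, F
Count = 3

Answer: 3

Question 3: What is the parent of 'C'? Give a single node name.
Scan adjacency: C appears as child of G

Answer: G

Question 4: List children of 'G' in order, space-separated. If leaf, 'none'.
Answer: C

Derivation:
Node G's children (from adjacency): C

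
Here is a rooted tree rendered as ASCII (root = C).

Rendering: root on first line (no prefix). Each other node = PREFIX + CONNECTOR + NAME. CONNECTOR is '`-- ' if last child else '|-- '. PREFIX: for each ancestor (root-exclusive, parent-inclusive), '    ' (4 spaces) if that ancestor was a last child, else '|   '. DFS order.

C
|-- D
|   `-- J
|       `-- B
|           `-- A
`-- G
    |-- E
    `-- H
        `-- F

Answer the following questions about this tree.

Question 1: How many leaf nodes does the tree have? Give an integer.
Leaves (nodes with no children): A, E, F

Answer: 3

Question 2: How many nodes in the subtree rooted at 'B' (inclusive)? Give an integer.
Subtree rooted at B contains: A, B
Count = 2

Answer: 2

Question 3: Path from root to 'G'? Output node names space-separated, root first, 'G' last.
Walk down from root: C -> G

Answer: C G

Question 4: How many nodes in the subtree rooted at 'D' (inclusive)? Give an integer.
Answer: 4

Derivation:
Subtree rooted at D contains: A, B, D, J
Count = 4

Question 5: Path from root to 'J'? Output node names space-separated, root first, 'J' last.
Answer: C D J

Derivation:
Walk down from root: C -> D -> J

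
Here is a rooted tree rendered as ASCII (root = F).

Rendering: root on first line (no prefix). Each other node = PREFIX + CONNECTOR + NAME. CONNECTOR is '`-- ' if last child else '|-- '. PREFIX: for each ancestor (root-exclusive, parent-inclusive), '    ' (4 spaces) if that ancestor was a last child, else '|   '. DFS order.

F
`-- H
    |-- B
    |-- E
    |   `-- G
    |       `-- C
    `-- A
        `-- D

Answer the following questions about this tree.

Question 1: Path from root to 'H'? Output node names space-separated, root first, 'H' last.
Walk down from root: F -> H

Answer: F H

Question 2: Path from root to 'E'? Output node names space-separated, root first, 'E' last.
Answer: F H E

Derivation:
Walk down from root: F -> H -> E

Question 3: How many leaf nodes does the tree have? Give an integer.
Leaves (nodes with no children): B, C, D

Answer: 3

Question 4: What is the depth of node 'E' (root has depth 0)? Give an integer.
Answer: 2

Derivation:
Path from root to E: F -> H -> E
Depth = number of edges = 2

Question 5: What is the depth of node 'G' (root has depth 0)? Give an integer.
Answer: 3

Derivation:
Path from root to G: F -> H -> E -> G
Depth = number of edges = 3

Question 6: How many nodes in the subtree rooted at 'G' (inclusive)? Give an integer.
Answer: 2

Derivation:
Subtree rooted at G contains: C, G
Count = 2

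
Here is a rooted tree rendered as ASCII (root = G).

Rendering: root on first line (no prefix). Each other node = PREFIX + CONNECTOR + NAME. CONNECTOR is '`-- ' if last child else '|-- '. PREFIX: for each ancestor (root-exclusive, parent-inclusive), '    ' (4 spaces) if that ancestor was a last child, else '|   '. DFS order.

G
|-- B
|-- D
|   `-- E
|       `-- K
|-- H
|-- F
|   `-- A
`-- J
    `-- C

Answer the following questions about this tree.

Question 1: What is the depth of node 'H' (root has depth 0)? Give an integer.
Path from root to H: G -> H
Depth = number of edges = 1

Answer: 1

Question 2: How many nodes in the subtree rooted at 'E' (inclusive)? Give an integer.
Subtree rooted at E contains: E, K
Count = 2

Answer: 2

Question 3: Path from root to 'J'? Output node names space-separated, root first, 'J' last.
Walk down from root: G -> J

Answer: G J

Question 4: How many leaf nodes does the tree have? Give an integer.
Answer: 5

Derivation:
Leaves (nodes with no children): A, B, C, H, K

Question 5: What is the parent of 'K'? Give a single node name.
Answer: E

Derivation:
Scan adjacency: K appears as child of E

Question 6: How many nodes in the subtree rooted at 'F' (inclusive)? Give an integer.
Answer: 2

Derivation:
Subtree rooted at F contains: A, F
Count = 2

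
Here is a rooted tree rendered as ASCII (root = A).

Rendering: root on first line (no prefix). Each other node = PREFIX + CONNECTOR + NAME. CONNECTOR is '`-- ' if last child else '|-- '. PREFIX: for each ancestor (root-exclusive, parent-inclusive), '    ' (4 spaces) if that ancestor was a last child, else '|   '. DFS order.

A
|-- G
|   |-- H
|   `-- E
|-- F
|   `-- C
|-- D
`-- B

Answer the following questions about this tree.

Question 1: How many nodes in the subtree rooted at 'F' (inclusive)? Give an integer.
Answer: 2

Derivation:
Subtree rooted at F contains: C, F
Count = 2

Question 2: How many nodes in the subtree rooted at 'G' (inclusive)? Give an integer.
Subtree rooted at G contains: E, G, H
Count = 3

Answer: 3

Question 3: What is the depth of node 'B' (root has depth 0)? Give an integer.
Path from root to B: A -> B
Depth = number of edges = 1

Answer: 1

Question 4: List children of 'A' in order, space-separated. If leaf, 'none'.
Node A's children (from adjacency): G, F, D, B

Answer: G F D B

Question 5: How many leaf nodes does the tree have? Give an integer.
Leaves (nodes with no children): B, C, D, E, H

Answer: 5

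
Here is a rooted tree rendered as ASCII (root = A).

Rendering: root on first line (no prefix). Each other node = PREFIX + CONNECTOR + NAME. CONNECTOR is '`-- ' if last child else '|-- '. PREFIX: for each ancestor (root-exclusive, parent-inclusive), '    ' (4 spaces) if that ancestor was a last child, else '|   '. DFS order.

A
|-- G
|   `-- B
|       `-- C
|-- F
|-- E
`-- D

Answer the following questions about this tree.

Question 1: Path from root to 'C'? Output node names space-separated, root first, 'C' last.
Answer: A G B C

Derivation:
Walk down from root: A -> G -> B -> C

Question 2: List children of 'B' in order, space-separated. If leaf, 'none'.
Node B's children (from adjacency): C

Answer: C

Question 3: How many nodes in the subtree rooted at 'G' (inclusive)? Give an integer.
Subtree rooted at G contains: B, C, G
Count = 3

Answer: 3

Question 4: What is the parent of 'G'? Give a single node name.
Answer: A

Derivation:
Scan adjacency: G appears as child of A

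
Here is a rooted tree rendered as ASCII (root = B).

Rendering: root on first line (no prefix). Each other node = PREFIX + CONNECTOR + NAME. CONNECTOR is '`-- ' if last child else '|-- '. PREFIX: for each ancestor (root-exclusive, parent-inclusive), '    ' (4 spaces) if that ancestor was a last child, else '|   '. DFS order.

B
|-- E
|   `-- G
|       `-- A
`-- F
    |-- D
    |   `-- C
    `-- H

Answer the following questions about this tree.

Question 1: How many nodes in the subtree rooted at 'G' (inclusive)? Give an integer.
Answer: 2

Derivation:
Subtree rooted at G contains: A, G
Count = 2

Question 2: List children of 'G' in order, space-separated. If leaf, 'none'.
Node G's children (from adjacency): A

Answer: A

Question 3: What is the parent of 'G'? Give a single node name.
Scan adjacency: G appears as child of E

Answer: E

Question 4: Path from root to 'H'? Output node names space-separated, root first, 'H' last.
Walk down from root: B -> F -> H

Answer: B F H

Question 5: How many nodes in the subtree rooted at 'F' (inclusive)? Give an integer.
Answer: 4

Derivation:
Subtree rooted at F contains: C, D, F, H
Count = 4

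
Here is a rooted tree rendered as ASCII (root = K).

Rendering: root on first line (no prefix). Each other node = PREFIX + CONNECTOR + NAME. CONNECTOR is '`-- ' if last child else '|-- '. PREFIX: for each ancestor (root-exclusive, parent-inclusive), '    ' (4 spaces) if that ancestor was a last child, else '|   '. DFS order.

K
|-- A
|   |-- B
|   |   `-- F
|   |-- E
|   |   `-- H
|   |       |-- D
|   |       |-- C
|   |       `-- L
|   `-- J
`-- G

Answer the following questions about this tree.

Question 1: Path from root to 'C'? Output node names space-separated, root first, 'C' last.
Walk down from root: K -> A -> E -> H -> C

Answer: K A E H C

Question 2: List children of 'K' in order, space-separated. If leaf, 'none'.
Node K's children (from adjacency): A, G

Answer: A G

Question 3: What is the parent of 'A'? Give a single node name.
Scan adjacency: A appears as child of K

Answer: K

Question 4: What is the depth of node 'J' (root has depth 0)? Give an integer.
Path from root to J: K -> A -> J
Depth = number of edges = 2

Answer: 2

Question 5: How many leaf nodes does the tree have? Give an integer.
Answer: 6

Derivation:
Leaves (nodes with no children): C, D, F, G, J, L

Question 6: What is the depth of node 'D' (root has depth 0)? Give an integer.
Path from root to D: K -> A -> E -> H -> D
Depth = number of edges = 4

Answer: 4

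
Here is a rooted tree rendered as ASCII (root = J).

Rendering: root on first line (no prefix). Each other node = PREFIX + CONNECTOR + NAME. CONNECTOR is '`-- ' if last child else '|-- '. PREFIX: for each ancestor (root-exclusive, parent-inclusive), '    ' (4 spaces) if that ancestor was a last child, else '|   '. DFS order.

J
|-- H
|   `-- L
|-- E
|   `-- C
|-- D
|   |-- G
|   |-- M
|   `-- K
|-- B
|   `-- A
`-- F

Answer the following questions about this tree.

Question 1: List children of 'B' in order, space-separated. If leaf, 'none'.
Answer: A

Derivation:
Node B's children (from adjacency): A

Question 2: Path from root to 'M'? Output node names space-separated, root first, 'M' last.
Answer: J D M

Derivation:
Walk down from root: J -> D -> M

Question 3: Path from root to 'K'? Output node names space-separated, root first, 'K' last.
Walk down from root: J -> D -> K

Answer: J D K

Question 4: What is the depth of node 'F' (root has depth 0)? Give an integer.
Path from root to F: J -> F
Depth = number of edges = 1

Answer: 1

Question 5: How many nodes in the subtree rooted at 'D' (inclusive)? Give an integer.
Answer: 4

Derivation:
Subtree rooted at D contains: D, G, K, M
Count = 4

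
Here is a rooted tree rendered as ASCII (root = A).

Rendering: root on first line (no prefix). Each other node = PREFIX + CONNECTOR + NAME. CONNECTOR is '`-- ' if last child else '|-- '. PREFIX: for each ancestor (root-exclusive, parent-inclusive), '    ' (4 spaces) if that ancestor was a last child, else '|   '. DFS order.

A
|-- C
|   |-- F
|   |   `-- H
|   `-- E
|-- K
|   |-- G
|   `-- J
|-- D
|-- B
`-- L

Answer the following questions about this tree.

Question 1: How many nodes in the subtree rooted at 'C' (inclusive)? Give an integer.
Subtree rooted at C contains: C, E, F, H
Count = 4

Answer: 4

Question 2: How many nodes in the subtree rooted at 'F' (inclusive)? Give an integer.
Answer: 2

Derivation:
Subtree rooted at F contains: F, H
Count = 2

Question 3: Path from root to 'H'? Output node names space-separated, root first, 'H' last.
Answer: A C F H

Derivation:
Walk down from root: A -> C -> F -> H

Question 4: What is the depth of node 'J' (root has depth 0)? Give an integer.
Path from root to J: A -> K -> J
Depth = number of edges = 2

Answer: 2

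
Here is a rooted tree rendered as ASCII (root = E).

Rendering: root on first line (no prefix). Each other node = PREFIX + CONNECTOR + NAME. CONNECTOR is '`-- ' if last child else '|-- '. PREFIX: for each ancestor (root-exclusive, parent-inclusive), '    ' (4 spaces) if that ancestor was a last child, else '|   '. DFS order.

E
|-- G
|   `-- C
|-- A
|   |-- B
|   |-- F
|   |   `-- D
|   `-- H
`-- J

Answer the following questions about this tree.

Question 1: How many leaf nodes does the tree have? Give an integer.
Answer: 5

Derivation:
Leaves (nodes with no children): B, C, D, H, J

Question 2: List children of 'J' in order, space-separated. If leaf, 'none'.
Node J's children (from adjacency): (leaf)

Answer: none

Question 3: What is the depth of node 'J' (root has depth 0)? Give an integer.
Path from root to J: E -> J
Depth = number of edges = 1

Answer: 1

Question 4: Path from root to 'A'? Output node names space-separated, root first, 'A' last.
Walk down from root: E -> A

Answer: E A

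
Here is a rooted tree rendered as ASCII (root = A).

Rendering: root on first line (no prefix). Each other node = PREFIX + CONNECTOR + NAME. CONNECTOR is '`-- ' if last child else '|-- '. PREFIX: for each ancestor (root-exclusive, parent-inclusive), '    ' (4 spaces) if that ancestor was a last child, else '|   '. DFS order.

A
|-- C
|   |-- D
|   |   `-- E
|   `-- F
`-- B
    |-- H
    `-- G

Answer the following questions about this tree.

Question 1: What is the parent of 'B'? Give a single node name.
Answer: A

Derivation:
Scan adjacency: B appears as child of A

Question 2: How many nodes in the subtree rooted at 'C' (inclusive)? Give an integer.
Answer: 4

Derivation:
Subtree rooted at C contains: C, D, E, F
Count = 4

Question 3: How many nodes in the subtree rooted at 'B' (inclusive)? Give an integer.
Answer: 3

Derivation:
Subtree rooted at B contains: B, G, H
Count = 3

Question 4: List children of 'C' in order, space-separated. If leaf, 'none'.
Node C's children (from adjacency): D, F

Answer: D F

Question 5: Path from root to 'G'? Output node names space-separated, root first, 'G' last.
Walk down from root: A -> B -> G

Answer: A B G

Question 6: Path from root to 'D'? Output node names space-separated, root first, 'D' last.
Walk down from root: A -> C -> D

Answer: A C D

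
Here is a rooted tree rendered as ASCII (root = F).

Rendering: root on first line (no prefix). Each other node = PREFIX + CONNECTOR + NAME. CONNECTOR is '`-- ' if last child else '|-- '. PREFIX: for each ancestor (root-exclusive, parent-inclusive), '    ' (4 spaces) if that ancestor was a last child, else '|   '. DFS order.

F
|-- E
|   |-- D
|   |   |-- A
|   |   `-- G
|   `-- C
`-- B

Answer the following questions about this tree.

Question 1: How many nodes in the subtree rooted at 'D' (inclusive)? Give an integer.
Answer: 3

Derivation:
Subtree rooted at D contains: A, D, G
Count = 3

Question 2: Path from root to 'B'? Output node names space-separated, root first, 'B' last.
Walk down from root: F -> B

Answer: F B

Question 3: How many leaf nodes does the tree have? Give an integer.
Leaves (nodes with no children): A, B, C, G

Answer: 4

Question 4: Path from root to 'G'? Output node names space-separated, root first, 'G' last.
Walk down from root: F -> E -> D -> G

Answer: F E D G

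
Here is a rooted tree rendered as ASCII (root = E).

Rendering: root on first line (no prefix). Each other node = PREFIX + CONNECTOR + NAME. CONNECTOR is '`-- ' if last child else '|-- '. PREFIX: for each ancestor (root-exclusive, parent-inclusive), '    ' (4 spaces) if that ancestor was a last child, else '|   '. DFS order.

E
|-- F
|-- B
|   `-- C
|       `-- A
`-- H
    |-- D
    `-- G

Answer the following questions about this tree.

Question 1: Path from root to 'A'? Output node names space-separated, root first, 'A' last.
Answer: E B C A

Derivation:
Walk down from root: E -> B -> C -> A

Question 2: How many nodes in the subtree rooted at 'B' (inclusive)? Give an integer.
Answer: 3

Derivation:
Subtree rooted at B contains: A, B, C
Count = 3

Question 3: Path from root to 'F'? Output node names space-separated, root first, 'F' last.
Walk down from root: E -> F

Answer: E F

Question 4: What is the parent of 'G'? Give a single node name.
Answer: H

Derivation:
Scan adjacency: G appears as child of H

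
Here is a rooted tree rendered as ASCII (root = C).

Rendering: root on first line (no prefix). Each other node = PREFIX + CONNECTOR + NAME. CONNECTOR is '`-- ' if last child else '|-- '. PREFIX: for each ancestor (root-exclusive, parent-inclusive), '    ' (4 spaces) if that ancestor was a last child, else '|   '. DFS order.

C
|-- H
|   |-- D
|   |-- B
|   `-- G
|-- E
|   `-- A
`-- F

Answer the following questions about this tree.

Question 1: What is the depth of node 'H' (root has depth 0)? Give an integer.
Answer: 1

Derivation:
Path from root to H: C -> H
Depth = number of edges = 1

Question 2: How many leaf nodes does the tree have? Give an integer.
Leaves (nodes with no children): A, B, D, F, G

Answer: 5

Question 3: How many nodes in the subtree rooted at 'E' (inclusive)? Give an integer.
Subtree rooted at E contains: A, E
Count = 2

Answer: 2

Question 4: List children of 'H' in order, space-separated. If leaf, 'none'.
Node H's children (from adjacency): D, B, G

Answer: D B G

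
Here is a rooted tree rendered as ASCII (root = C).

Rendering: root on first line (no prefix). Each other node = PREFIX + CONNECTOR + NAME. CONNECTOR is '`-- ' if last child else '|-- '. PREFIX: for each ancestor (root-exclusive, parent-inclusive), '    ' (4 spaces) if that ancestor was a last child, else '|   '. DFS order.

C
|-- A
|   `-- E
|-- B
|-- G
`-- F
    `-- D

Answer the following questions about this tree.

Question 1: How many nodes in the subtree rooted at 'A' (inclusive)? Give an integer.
Answer: 2

Derivation:
Subtree rooted at A contains: A, E
Count = 2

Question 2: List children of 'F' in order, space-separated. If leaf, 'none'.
Answer: D

Derivation:
Node F's children (from adjacency): D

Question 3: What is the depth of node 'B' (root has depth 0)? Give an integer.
Answer: 1

Derivation:
Path from root to B: C -> B
Depth = number of edges = 1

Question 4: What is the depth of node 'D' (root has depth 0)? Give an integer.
Path from root to D: C -> F -> D
Depth = number of edges = 2

Answer: 2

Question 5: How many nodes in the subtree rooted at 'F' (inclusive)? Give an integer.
Subtree rooted at F contains: D, F
Count = 2

Answer: 2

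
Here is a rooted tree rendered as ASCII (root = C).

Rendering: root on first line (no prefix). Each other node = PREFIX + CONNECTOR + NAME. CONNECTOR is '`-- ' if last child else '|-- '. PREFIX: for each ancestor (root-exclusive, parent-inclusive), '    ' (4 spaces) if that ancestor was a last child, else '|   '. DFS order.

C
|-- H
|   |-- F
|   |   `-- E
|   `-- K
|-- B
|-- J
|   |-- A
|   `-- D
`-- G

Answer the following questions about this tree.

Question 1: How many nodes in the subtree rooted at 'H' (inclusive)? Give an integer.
Subtree rooted at H contains: E, F, H, K
Count = 4

Answer: 4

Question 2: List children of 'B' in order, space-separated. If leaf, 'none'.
Node B's children (from adjacency): (leaf)

Answer: none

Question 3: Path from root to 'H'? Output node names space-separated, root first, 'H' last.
Answer: C H

Derivation:
Walk down from root: C -> H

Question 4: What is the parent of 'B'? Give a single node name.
Scan adjacency: B appears as child of C

Answer: C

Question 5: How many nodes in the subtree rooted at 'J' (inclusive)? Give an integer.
Answer: 3

Derivation:
Subtree rooted at J contains: A, D, J
Count = 3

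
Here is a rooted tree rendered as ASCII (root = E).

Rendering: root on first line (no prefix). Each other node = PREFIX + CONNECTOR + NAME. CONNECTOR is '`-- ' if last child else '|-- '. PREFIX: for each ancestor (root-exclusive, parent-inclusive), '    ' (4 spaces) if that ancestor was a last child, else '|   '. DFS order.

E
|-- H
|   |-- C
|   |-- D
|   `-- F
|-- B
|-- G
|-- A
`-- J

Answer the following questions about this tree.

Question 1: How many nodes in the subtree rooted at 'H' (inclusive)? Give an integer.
Subtree rooted at H contains: C, D, F, H
Count = 4

Answer: 4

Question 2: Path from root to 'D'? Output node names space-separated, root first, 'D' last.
Answer: E H D

Derivation:
Walk down from root: E -> H -> D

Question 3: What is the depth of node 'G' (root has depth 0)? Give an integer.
Answer: 1

Derivation:
Path from root to G: E -> G
Depth = number of edges = 1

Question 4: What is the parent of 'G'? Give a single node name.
Scan adjacency: G appears as child of E

Answer: E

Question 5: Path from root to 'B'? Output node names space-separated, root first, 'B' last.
Answer: E B

Derivation:
Walk down from root: E -> B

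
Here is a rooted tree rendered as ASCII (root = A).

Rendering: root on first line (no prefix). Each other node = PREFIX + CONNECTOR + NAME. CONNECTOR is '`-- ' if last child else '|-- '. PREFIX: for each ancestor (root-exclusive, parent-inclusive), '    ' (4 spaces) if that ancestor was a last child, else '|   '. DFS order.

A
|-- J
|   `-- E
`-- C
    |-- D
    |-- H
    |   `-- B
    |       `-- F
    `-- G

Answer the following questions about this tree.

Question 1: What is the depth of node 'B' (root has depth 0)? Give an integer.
Path from root to B: A -> C -> H -> B
Depth = number of edges = 3

Answer: 3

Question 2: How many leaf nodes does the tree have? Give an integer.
Answer: 4

Derivation:
Leaves (nodes with no children): D, E, F, G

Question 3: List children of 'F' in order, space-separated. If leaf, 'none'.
Answer: none

Derivation:
Node F's children (from adjacency): (leaf)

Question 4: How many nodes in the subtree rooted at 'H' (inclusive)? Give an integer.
Answer: 3

Derivation:
Subtree rooted at H contains: B, F, H
Count = 3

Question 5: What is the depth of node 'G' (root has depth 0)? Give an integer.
Answer: 2

Derivation:
Path from root to G: A -> C -> G
Depth = number of edges = 2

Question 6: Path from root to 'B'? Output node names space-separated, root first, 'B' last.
Answer: A C H B

Derivation:
Walk down from root: A -> C -> H -> B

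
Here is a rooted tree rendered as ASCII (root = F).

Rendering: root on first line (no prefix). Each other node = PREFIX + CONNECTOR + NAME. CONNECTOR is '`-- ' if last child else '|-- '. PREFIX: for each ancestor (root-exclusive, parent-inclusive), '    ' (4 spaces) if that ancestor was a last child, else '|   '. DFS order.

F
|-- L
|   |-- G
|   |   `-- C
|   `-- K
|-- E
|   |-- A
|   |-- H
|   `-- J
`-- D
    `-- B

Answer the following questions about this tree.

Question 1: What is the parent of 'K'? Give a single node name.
Scan adjacency: K appears as child of L

Answer: L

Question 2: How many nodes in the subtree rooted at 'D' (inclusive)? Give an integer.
Subtree rooted at D contains: B, D
Count = 2

Answer: 2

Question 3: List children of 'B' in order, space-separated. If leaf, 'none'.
Answer: none

Derivation:
Node B's children (from adjacency): (leaf)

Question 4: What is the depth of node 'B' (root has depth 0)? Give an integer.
Answer: 2

Derivation:
Path from root to B: F -> D -> B
Depth = number of edges = 2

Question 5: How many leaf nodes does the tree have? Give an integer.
Leaves (nodes with no children): A, B, C, H, J, K

Answer: 6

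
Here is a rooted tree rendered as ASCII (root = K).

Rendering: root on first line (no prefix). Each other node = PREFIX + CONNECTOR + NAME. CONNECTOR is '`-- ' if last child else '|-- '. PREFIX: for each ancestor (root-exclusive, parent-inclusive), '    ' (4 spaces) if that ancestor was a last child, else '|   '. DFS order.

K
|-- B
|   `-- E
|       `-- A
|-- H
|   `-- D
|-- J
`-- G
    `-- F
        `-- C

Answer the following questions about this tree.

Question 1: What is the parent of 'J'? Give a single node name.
Answer: K

Derivation:
Scan adjacency: J appears as child of K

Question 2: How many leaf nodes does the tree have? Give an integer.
Answer: 4

Derivation:
Leaves (nodes with no children): A, C, D, J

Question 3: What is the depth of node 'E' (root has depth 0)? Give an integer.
Path from root to E: K -> B -> E
Depth = number of edges = 2

Answer: 2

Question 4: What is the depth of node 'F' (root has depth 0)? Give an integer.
Path from root to F: K -> G -> F
Depth = number of edges = 2

Answer: 2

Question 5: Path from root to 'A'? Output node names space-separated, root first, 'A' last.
Walk down from root: K -> B -> E -> A

Answer: K B E A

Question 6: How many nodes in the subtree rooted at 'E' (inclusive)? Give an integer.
Subtree rooted at E contains: A, E
Count = 2

Answer: 2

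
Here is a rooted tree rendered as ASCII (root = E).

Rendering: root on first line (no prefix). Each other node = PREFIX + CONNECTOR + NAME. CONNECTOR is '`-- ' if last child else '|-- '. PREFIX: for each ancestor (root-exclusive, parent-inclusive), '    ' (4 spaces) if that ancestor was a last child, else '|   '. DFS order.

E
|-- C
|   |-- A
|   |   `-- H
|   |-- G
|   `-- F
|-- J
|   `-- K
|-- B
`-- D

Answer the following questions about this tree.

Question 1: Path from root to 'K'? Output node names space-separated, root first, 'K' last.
Walk down from root: E -> J -> K

Answer: E J K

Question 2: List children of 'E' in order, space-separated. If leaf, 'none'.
Node E's children (from adjacency): C, J, B, D

Answer: C J B D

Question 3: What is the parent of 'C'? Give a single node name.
Answer: E

Derivation:
Scan adjacency: C appears as child of E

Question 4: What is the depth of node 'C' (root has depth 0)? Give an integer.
Path from root to C: E -> C
Depth = number of edges = 1

Answer: 1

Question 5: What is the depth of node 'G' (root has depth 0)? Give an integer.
Answer: 2

Derivation:
Path from root to G: E -> C -> G
Depth = number of edges = 2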